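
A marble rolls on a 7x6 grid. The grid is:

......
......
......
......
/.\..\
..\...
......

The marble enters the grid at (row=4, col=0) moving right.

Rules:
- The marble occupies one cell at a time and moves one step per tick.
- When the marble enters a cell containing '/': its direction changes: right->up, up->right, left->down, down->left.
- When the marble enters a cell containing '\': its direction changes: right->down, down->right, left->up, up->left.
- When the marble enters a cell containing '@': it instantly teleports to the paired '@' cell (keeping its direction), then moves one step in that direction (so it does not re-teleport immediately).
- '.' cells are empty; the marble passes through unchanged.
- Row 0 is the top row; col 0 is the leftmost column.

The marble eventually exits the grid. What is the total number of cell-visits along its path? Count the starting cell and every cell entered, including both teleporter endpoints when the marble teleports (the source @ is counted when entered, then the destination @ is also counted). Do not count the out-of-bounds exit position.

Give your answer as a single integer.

Step 1: enter (4,0), '/' deflects right->up, move up to (3,0)
Step 2: enter (3,0), '.' pass, move up to (2,0)
Step 3: enter (2,0), '.' pass, move up to (1,0)
Step 4: enter (1,0), '.' pass, move up to (0,0)
Step 5: enter (0,0), '.' pass, move up to (-1,0)
Step 6: at (-1,0) — EXIT via top edge, pos 0
Path length (cell visits): 5

Answer: 5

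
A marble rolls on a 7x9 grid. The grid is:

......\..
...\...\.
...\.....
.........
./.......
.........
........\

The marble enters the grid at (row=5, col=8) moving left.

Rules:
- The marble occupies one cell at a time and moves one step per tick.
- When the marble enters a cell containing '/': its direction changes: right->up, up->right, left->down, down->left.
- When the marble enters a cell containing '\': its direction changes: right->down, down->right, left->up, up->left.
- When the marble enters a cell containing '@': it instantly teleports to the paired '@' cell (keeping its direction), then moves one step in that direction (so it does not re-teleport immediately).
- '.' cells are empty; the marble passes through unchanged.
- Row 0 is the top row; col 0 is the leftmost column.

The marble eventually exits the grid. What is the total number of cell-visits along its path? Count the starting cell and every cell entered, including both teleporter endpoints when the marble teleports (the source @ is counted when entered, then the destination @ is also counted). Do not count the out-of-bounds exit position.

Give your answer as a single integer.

Step 1: enter (5,8), '.' pass, move left to (5,7)
Step 2: enter (5,7), '.' pass, move left to (5,6)
Step 3: enter (5,6), '.' pass, move left to (5,5)
Step 4: enter (5,5), '.' pass, move left to (5,4)
Step 5: enter (5,4), '.' pass, move left to (5,3)
Step 6: enter (5,3), '.' pass, move left to (5,2)
Step 7: enter (5,2), '.' pass, move left to (5,1)
Step 8: enter (5,1), '.' pass, move left to (5,0)
Step 9: enter (5,0), '.' pass, move left to (5,-1)
Step 10: at (5,-1) — EXIT via left edge, pos 5
Path length (cell visits): 9

Answer: 9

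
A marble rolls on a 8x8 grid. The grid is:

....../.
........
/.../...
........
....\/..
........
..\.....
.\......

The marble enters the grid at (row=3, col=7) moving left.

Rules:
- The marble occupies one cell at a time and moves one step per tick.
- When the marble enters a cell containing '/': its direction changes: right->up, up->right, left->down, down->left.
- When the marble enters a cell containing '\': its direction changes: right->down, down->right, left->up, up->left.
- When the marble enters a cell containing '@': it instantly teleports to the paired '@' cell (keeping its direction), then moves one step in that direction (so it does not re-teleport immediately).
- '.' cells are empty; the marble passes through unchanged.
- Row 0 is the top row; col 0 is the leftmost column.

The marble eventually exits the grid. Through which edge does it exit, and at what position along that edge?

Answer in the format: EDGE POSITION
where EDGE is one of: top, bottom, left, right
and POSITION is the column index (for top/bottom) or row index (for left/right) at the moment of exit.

Step 1: enter (3,7), '.' pass, move left to (3,6)
Step 2: enter (3,6), '.' pass, move left to (3,5)
Step 3: enter (3,5), '.' pass, move left to (3,4)
Step 4: enter (3,4), '.' pass, move left to (3,3)
Step 5: enter (3,3), '.' pass, move left to (3,2)
Step 6: enter (3,2), '.' pass, move left to (3,1)
Step 7: enter (3,1), '.' pass, move left to (3,0)
Step 8: enter (3,0), '.' pass, move left to (3,-1)
Step 9: at (3,-1) — EXIT via left edge, pos 3

Answer: left 3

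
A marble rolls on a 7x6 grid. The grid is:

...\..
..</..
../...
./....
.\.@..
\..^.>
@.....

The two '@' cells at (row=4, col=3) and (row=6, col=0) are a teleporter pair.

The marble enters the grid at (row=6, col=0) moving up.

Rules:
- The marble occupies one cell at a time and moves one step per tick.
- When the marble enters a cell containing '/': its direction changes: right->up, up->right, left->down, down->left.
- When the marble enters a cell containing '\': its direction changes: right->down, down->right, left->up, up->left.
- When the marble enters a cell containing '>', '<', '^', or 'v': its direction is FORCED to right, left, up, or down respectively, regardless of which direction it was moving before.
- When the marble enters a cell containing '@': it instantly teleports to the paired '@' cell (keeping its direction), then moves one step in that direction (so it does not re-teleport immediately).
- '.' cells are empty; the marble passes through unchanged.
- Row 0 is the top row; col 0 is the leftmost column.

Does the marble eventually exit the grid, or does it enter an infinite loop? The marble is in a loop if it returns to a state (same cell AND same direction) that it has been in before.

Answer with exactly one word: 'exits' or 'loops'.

Step 1: enter (6,0), '@' teleport (6,0)->(4,3), also enter (4,3), move up to (3,3)
Step 2: enter (3,3), '.' pass, move up to (2,3)
Step 3: enter (2,3), '.' pass, move up to (1,3)
Step 4: enter (1,3), '/' deflects up->right, move right to (1,4)
Step 5: enter (1,4), '.' pass, move right to (1,5)
Step 6: enter (1,5), '.' pass, move right to (1,6)
Step 7: at (1,6) — EXIT via right edge, pos 1

Answer: exits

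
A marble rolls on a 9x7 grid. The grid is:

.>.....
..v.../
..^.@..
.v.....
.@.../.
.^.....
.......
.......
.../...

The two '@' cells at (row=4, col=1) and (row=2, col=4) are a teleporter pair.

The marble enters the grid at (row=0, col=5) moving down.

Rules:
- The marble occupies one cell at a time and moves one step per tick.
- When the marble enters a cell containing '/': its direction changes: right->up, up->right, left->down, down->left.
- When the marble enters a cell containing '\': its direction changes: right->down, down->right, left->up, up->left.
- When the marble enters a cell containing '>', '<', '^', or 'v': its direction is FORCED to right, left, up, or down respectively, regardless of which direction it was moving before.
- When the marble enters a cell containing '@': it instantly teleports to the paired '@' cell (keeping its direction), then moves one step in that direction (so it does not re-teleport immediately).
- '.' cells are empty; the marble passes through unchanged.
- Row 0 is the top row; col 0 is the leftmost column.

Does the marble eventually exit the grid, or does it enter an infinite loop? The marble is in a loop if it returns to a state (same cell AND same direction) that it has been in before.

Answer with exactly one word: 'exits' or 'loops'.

Step 1: enter (0,5), '.' pass, move down to (1,5)
Step 2: enter (1,5), '.' pass, move down to (2,5)
Step 3: enter (2,5), '.' pass, move down to (3,5)
Step 4: enter (3,5), '.' pass, move down to (4,5)
Step 5: enter (4,5), '/' deflects down->left, move left to (4,4)
Step 6: enter (4,4), '.' pass, move left to (4,3)
Step 7: enter (4,3), '.' pass, move left to (4,2)
Step 8: enter (4,2), '.' pass, move left to (4,1)
Step 9: enter (4,1), '@' teleport (4,1)->(2,4), also enter (2,4), move left to (2,3)
Step 10: enter (2,3), '.' pass, move left to (2,2)
Step 11: enter (2,2), '^' forces left->up, move up to (1,2)
Step 12: enter (1,2), 'v' forces up->down, move down to (2,2)
Step 13: enter (2,2), '^' forces down->up, move up to (1,2)
Step 14: at (1,2) dir=up — LOOP DETECTED (seen before)

Answer: loops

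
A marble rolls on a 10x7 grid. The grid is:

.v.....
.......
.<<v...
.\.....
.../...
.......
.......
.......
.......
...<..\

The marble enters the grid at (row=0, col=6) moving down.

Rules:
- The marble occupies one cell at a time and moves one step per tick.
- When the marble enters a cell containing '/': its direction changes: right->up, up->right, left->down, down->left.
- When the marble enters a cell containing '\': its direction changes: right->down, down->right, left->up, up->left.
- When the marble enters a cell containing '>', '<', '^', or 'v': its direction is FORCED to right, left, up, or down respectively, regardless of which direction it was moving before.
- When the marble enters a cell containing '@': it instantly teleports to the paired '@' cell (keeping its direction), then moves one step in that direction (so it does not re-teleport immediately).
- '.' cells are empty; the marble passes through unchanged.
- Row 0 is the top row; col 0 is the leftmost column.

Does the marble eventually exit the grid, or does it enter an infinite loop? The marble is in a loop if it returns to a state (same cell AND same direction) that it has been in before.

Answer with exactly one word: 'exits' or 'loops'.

Step 1: enter (0,6), '.' pass, move down to (1,6)
Step 2: enter (1,6), '.' pass, move down to (2,6)
Step 3: enter (2,6), '.' pass, move down to (3,6)
Step 4: enter (3,6), '.' pass, move down to (4,6)
Step 5: enter (4,6), '.' pass, move down to (5,6)
Step 6: enter (5,6), '.' pass, move down to (6,6)
Step 7: enter (6,6), '.' pass, move down to (7,6)
Step 8: enter (7,6), '.' pass, move down to (8,6)
Step 9: enter (8,6), '.' pass, move down to (9,6)
Step 10: enter (9,6), '\' deflects down->right, move right to (9,7)
Step 11: at (9,7) — EXIT via right edge, pos 9

Answer: exits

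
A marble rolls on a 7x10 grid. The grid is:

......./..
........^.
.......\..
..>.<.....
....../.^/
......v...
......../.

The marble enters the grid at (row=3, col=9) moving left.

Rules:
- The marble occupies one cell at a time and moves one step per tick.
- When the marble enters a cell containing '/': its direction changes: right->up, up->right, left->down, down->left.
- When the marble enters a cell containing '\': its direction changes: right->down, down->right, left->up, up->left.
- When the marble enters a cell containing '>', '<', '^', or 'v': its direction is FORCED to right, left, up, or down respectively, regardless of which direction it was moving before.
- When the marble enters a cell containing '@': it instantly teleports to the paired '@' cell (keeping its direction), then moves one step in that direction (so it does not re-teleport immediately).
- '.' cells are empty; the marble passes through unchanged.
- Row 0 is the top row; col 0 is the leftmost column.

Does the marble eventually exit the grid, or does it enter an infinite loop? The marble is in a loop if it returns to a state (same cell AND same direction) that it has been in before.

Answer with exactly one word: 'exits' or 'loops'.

Answer: loops

Derivation:
Step 1: enter (3,9), '.' pass, move left to (3,8)
Step 2: enter (3,8), '.' pass, move left to (3,7)
Step 3: enter (3,7), '.' pass, move left to (3,6)
Step 4: enter (3,6), '.' pass, move left to (3,5)
Step 5: enter (3,5), '.' pass, move left to (3,4)
Step 6: enter (3,4), '<' forces left->left, move left to (3,3)
Step 7: enter (3,3), '.' pass, move left to (3,2)
Step 8: enter (3,2), '>' forces left->right, move right to (3,3)
Step 9: enter (3,3), '.' pass, move right to (3,4)
Step 10: enter (3,4), '<' forces right->left, move left to (3,3)
Step 11: at (3,3) dir=left — LOOP DETECTED (seen before)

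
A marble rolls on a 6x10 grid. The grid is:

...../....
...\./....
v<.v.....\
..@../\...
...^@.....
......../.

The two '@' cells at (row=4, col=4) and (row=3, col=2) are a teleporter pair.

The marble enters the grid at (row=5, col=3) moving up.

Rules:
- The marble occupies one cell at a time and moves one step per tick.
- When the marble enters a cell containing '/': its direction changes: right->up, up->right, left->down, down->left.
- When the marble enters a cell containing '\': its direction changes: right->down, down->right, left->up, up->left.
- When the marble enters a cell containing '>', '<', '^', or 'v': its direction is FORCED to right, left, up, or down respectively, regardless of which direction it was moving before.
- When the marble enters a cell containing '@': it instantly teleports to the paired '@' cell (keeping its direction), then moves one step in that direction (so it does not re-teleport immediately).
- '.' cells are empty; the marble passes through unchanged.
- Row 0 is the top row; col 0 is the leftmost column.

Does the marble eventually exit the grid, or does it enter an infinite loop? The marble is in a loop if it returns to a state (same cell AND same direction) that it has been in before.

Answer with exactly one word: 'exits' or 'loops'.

Answer: loops

Derivation:
Step 1: enter (5,3), '.' pass, move up to (4,3)
Step 2: enter (4,3), '^' forces up->up, move up to (3,3)
Step 3: enter (3,3), '.' pass, move up to (2,3)
Step 4: enter (2,3), 'v' forces up->down, move down to (3,3)
Step 5: enter (3,3), '.' pass, move down to (4,3)
Step 6: enter (4,3), '^' forces down->up, move up to (3,3)
Step 7: at (3,3) dir=up — LOOP DETECTED (seen before)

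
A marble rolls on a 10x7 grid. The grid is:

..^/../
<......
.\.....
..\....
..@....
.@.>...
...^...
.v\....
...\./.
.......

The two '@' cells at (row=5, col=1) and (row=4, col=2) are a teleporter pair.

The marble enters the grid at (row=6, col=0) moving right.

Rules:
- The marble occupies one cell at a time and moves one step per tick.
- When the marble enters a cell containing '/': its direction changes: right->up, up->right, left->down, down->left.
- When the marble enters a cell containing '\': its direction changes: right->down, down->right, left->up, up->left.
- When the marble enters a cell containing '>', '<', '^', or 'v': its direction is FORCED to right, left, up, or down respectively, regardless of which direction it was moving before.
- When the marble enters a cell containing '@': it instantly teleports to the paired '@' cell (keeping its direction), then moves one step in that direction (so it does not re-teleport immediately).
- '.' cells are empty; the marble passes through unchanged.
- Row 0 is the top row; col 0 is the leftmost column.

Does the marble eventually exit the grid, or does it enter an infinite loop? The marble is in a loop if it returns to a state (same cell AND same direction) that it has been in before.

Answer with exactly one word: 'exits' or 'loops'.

Step 1: enter (6,0), '.' pass, move right to (6,1)
Step 2: enter (6,1), '.' pass, move right to (6,2)
Step 3: enter (6,2), '.' pass, move right to (6,3)
Step 4: enter (6,3), '^' forces right->up, move up to (5,3)
Step 5: enter (5,3), '>' forces up->right, move right to (5,4)
Step 6: enter (5,4), '.' pass, move right to (5,5)
Step 7: enter (5,5), '.' pass, move right to (5,6)
Step 8: enter (5,6), '.' pass, move right to (5,7)
Step 9: at (5,7) — EXIT via right edge, pos 5

Answer: exits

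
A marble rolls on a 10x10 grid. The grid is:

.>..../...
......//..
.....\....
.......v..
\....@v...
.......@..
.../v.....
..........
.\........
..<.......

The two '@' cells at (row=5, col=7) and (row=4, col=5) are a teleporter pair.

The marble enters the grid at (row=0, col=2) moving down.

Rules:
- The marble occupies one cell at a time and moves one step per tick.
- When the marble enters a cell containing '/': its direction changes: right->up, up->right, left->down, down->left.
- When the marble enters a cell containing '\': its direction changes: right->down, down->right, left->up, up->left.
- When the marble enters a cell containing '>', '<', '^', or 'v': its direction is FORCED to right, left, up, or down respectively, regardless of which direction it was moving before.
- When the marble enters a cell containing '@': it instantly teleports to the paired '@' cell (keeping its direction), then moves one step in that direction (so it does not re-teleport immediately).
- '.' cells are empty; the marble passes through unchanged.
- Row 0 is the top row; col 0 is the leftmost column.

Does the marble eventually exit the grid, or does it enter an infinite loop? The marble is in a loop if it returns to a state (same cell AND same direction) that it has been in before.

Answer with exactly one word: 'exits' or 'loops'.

Answer: exits

Derivation:
Step 1: enter (0,2), '.' pass, move down to (1,2)
Step 2: enter (1,2), '.' pass, move down to (2,2)
Step 3: enter (2,2), '.' pass, move down to (3,2)
Step 4: enter (3,2), '.' pass, move down to (4,2)
Step 5: enter (4,2), '.' pass, move down to (5,2)
Step 6: enter (5,2), '.' pass, move down to (6,2)
Step 7: enter (6,2), '.' pass, move down to (7,2)
Step 8: enter (7,2), '.' pass, move down to (8,2)
Step 9: enter (8,2), '.' pass, move down to (9,2)
Step 10: enter (9,2), '<' forces down->left, move left to (9,1)
Step 11: enter (9,1), '.' pass, move left to (9,0)
Step 12: enter (9,0), '.' pass, move left to (9,-1)
Step 13: at (9,-1) — EXIT via left edge, pos 9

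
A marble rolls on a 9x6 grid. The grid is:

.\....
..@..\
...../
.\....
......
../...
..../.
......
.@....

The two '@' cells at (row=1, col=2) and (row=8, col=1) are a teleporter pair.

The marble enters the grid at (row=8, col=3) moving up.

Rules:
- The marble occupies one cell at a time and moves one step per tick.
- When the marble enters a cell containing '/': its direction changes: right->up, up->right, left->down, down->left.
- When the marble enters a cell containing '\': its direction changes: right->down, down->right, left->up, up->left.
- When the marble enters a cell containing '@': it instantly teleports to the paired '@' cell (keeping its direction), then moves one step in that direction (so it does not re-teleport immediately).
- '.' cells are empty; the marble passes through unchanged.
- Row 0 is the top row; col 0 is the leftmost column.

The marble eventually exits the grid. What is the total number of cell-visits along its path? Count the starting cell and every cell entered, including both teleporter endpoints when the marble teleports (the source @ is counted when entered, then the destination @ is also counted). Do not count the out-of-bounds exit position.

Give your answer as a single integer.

Step 1: enter (8,3), '.' pass, move up to (7,3)
Step 2: enter (7,3), '.' pass, move up to (6,3)
Step 3: enter (6,3), '.' pass, move up to (5,3)
Step 4: enter (5,3), '.' pass, move up to (4,3)
Step 5: enter (4,3), '.' pass, move up to (3,3)
Step 6: enter (3,3), '.' pass, move up to (2,3)
Step 7: enter (2,3), '.' pass, move up to (1,3)
Step 8: enter (1,3), '.' pass, move up to (0,3)
Step 9: enter (0,3), '.' pass, move up to (-1,3)
Step 10: at (-1,3) — EXIT via top edge, pos 3
Path length (cell visits): 9

Answer: 9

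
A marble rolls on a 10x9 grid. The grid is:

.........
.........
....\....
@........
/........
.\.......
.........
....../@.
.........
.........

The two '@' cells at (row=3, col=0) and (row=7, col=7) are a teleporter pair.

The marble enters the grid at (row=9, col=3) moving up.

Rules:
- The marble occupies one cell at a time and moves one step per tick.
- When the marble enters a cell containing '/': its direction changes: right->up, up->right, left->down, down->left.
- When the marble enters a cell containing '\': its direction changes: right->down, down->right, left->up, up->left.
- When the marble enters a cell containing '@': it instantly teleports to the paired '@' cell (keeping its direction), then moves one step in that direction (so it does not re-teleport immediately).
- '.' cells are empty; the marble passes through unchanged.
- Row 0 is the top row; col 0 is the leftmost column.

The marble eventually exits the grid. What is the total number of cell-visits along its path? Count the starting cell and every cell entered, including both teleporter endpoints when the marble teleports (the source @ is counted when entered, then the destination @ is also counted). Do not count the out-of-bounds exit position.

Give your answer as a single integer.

Step 1: enter (9,3), '.' pass, move up to (8,3)
Step 2: enter (8,3), '.' pass, move up to (7,3)
Step 3: enter (7,3), '.' pass, move up to (6,3)
Step 4: enter (6,3), '.' pass, move up to (5,3)
Step 5: enter (5,3), '.' pass, move up to (4,3)
Step 6: enter (4,3), '.' pass, move up to (3,3)
Step 7: enter (3,3), '.' pass, move up to (2,3)
Step 8: enter (2,3), '.' pass, move up to (1,3)
Step 9: enter (1,3), '.' pass, move up to (0,3)
Step 10: enter (0,3), '.' pass, move up to (-1,3)
Step 11: at (-1,3) — EXIT via top edge, pos 3
Path length (cell visits): 10

Answer: 10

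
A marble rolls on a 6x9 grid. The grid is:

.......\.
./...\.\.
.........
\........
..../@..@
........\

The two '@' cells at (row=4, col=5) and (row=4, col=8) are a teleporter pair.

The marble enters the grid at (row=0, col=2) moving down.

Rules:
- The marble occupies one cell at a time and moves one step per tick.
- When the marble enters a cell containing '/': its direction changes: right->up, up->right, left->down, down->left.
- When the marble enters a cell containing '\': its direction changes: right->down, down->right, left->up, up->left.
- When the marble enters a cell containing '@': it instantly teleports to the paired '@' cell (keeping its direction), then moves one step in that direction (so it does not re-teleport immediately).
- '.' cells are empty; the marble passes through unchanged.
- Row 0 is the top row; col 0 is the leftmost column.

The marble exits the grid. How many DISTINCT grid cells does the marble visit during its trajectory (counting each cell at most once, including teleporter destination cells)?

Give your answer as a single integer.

Step 1: enter (0,2), '.' pass, move down to (1,2)
Step 2: enter (1,2), '.' pass, move down to (2,2)
Step 3: enter (2,2), '.' pass, move down to (3,2)
Step 4: enter (3,2), '.' pass, move down to (4,2)
Step 5: enter (4,2), '.' pass, move down to (5,2)
Step 6: enter (5,2), '.' pass, move down to (6,2)
Step 7: at (6,2) — EXIT via bottom edge, pos 2
Distinct cells visited: 6 (path length 6)

Answer: 6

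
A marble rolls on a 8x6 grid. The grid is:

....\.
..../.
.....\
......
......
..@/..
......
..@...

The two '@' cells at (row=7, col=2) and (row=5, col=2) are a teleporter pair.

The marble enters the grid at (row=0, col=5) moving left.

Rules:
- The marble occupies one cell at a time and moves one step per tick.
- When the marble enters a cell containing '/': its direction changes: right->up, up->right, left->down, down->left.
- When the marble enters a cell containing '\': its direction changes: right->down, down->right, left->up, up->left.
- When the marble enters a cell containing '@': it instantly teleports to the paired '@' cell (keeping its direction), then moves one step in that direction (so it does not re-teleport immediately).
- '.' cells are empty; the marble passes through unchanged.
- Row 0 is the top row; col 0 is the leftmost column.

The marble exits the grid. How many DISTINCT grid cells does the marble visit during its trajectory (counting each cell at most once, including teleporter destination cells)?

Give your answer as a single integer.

Step 1: enter (0,5), '.' pass, move left to (0,4)
Step 2: enter (0,4), '\' deflects left->up, move up to (-1,4)
Step 3: at (-1,4) — EXIT via top edge, pos 4
Distinct cells visited: 2 (path length 2)

Answer: 2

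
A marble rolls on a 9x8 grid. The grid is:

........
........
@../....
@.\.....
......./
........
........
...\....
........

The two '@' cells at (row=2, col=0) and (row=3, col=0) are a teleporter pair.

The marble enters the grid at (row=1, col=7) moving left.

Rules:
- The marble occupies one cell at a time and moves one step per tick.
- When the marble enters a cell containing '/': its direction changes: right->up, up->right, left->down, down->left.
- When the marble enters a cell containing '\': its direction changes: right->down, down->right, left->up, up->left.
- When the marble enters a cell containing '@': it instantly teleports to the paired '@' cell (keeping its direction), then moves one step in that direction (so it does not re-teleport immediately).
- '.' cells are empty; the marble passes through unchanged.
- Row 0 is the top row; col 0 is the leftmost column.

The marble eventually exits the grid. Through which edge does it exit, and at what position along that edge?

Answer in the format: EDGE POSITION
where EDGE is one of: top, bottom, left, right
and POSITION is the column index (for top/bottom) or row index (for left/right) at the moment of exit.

Answer: left 1

Derivation:
Step 1: enter (1,7), '.' pass, move left to (1,6)
Step 2: enter (1,6), '.' pass, move left to (1,5)
Step 3: enter (1,5), '.' pass, move left to (1,4)
Step 4: enter (1,4), '.' pass, move left to (1,3)
Step 5: enter (1,3), '.' pass, move left to (1,2)
Step 6: enter (1,2), '.' pass, move left to (1,1)
Step 7: enter (1,1), '.' pass, move left to (1,0)
Step 8: enter (1,0), '.' pass, move left to (1,-1)
Step 9: at (1,-1) — EXIT via left edge, pos 1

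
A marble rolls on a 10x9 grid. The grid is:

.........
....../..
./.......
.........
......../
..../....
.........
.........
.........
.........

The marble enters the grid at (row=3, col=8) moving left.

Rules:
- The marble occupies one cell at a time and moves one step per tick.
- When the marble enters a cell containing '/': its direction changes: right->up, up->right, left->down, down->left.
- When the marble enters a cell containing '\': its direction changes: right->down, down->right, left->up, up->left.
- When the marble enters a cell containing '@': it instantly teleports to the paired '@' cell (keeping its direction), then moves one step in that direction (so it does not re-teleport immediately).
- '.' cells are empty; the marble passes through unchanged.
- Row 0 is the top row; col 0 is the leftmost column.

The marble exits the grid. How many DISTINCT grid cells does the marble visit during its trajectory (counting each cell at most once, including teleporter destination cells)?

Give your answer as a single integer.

Answer: 9

Derivation:
Step 1: enter (3,8), '.' pass, move left to (3,7)
Step 2: enter (3,7), '.' pass, move left to (3,6)
Step 3: enter (3,6), '.' pass, move left to (3,5)
Step 4: enter (3,5), '.' pass, move left to (3,4)
Step 5: enter (3,4), '.' pass, move left to (3,3)
Step 6: enter (3,3), '.' pass, move left to (3,2)
Step 7: enter (3,2), '.' pass, move left to (3,1)
Step 8: enter (3,1), '.' pass, move left to (3,0)
Step 9: enter (3,0), '.' pass, move left to (3,-1)
Step 10: at (3,-1) — EXIT via left edge, pos 3
Distinct cells visited: 9 (path length 9)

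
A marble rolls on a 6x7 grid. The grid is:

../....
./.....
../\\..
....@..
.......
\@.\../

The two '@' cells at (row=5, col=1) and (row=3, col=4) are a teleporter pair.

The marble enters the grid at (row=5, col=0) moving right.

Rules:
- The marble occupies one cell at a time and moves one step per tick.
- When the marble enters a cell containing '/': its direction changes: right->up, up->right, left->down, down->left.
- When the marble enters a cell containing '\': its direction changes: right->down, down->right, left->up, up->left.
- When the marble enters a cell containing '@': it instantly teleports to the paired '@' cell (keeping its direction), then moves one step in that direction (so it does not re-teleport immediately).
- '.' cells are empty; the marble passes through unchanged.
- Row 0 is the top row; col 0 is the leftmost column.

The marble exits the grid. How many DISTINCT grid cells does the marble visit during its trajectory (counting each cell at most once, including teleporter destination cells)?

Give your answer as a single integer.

Step 1: enter (5,0), '\' deflects right->down, move down to (6,0)
Step 2: at (6,0) — EXIT via bottom edge, pos 0
Distinct cells visited: 1 (path length 1)

Answer: 1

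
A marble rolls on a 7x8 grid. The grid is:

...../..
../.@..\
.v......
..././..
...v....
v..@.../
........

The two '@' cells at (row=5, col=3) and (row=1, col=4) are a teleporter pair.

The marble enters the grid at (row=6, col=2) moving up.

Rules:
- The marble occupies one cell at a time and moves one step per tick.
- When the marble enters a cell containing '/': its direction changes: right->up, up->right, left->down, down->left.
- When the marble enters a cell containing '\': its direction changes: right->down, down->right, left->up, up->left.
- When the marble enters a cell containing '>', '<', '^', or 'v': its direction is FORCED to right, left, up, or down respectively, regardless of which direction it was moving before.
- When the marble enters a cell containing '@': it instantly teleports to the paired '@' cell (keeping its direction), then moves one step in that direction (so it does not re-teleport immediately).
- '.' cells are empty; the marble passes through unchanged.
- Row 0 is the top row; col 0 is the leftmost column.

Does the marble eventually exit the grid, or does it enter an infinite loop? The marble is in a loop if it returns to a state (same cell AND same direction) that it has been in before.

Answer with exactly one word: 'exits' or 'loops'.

Answer: exits

Derivation:
Step 1: enter (6,2), '.' pass, move up to (5,2)
Step 2: enter (5,2), '.' pass, move up to (4,2)
Step 3: enter (4,2), '.' pass, move up to (3,2)
Step 4: enter (3,2), '.' pass, move up to (2,2)
Step 5: enter (2,2), '.' pass, move up to (1,2)
Step 6: enter (1,2), '/' deflects up->right, move right to (1,3)
Step 7: enter (1,3), '.' pass, move right to (1,4)
Step 8: enter (1,4), '@' teleport (1,4)->(5,3), also enter (5,3), move right to (5,4)
Step 9: enter (5,4), '.' pass, move right to (5,5)
Step 10: enter (5,5), '.' pass, move right to (5,6)
Step 11: enter (5,6), '.' pass, move right to (5,7)
Step 12: enter (5,7), '/' deflects right->up, move up to (4,7)
Step 13: enter (4,7), '.' pass, move up to (3,7)
Step 14: enter (3,7), '.' pass, move up to (2,7)
Step 15: enter (2,7), '.' pass, move up to (1,7)
Step 16: enter (1,7), '\' deflects up->left, move left to (1,6)
Step 17: enter (1,6), '.' pass, move left to (1,5)
Step 18: enter (1,5), '.' pass, move left to (1,4)
Step 19: enter (1,4), '@' teleport (1,4)->(5,3), also enter (5,3), move left to (5,2)
Step 20: enter (5,2), '.' pass, move left to (5,1)
Step 21: enter (5,1), '.' pass, move left to (5,0)
Step 22: enter (5,0), 'v' forces left->down, move down to (6,0)
Step 23: enter (6,0), '.' pass, move down to (7,0)
Step 24: at (7,0) — EXIT via bottom edge, pos 0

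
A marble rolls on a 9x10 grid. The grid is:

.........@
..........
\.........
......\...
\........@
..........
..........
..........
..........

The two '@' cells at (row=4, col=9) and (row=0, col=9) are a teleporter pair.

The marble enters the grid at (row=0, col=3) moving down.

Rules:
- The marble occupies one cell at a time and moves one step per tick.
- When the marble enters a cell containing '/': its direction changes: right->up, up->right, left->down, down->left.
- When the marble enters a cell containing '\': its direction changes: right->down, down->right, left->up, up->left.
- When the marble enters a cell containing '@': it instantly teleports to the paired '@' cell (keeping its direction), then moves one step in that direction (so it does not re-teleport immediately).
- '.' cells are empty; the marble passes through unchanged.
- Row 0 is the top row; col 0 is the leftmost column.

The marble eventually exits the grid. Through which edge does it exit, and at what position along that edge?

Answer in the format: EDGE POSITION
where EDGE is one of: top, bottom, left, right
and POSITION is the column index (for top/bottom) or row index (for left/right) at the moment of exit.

Step 1: enter (0,3), '.' pass, move down to (1,3)
Step 2: enter (1,3), '.' pass, move down to (2,3)
Step 3: enter (2,3), '.' pass, move down to (3,3)
Step 4: enter (3,3), '.' pass, move down to (4,3)
Step 5: enter (4,3), '.' pass, move down to (5,3)
Step 6: enter (5,3), '.' pass, move down to (6,3)
Step 7: enter (6,3), '.' pass, move down to (7,3)
Step 8: enter (7,3), '.' pass, move down to (8,3)
Step 9: enter (8,3), '.' pass, move down to (9,3)
Step 10: at (9,3) — EXIT via bottom edge, pos 3

Answer: bottom 3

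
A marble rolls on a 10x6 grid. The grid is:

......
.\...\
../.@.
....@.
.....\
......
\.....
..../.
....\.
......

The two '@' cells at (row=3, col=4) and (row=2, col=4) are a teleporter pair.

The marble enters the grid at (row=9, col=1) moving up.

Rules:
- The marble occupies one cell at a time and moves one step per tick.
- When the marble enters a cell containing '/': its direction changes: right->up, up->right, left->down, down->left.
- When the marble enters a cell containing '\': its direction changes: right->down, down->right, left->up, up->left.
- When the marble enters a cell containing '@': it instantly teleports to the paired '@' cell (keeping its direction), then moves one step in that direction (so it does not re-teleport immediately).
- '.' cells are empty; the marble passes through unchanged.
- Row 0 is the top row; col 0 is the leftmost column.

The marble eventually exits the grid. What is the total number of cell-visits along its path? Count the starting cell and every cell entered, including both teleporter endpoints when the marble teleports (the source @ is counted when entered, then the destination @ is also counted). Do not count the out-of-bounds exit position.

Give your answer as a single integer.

Answer: 10

Derivation:
Step 1: enter (9,1), '.' pass, move up to (8,1)
Step 2: enter (8,1), '.' pass, move up to (7,1)
Step 3: enter (7,1), '.' pass, move up to (6,1)
Step 4: enter (6,1), '.' pass, move up to (5,1)
Step 5: enter (5,1), '.' pass, move up to (4,1)
Step 6: enter (4,1), '.' pass, move up to (3,1)
Step 7: enter (3,1), '.' pass, move up to (2,1)
Step 8: enter (2,1), '.' pass, move up to (1,1)
Step 9: enter (1,1), '\' deflects up->left, move left to (1,0)
Step 10: enter (1,0), '.' pass, move left to (1,-1)
Step 11: at (1,-1) — EXIT via left edge, pos 1
Path length (cell visits): 10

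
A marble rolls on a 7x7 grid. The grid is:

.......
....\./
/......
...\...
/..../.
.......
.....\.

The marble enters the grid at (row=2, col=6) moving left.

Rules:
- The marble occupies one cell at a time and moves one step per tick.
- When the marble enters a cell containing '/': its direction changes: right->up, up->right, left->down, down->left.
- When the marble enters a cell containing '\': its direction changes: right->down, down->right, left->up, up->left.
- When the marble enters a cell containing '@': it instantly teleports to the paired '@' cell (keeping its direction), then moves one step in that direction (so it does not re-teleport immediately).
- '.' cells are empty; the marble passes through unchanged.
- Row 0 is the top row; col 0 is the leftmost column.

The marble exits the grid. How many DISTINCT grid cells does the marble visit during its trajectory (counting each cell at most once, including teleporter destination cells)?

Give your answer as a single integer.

Step 1: enter (2,6), '.' pass, move left to (2,5)
Step 2: enter (2,5), '.' pass, move left to (2,4)
Step 3: enter (2,4), '.' pass, move left to (2,3)
Step 4: enter (2,3), '.' pass, move left to (2,2)
Step 5: enter (2,2), '.' pass, move left to (2,1)
Step 6: enter (2,1), '.' pass, move left to (2,0)
Step 7: enter (2,0), '/' deflects left->down, move down to (3,0)
Step 8: enter (3,0), '.' pass, move down to (4,0)
Step 9: enter (4,0), '/' deflects down->left, move left to (4,-1)
Step 10: at (4,-1) — EXIT via left edge, pos 4
Distinct cells visited: 9 (path length 9)

Answer: 9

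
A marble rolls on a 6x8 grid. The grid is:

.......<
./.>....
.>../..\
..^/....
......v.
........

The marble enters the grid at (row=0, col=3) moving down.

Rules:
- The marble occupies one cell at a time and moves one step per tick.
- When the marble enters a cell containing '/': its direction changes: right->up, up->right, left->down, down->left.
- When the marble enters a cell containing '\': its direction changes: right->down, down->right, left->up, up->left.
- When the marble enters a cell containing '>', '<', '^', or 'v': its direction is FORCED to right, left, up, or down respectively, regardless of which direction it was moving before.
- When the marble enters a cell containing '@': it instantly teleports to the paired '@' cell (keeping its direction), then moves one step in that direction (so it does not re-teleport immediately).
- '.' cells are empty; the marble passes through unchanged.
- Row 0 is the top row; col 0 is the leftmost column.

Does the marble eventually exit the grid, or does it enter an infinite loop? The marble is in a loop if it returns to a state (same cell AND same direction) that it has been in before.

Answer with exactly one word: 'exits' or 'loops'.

Step 1: enter (0,3), '.' pass, move down to (1,3)
Step 2: enter (1,3), '>' forces down->right, move right to (1,4)
Step 3: enter (1,4), '.' pass, move right to (1,5)
Step 4: enter (1,5), '.' pass, move right to (1,6)
Step 5: enter (1,6), '.' pass, move right to (1,7)
Step 6: enter (1,7), '.' pass, move right to (1,8)
Step 7: at (1,8) — EXIT via right edge, pos 1

Answer: exits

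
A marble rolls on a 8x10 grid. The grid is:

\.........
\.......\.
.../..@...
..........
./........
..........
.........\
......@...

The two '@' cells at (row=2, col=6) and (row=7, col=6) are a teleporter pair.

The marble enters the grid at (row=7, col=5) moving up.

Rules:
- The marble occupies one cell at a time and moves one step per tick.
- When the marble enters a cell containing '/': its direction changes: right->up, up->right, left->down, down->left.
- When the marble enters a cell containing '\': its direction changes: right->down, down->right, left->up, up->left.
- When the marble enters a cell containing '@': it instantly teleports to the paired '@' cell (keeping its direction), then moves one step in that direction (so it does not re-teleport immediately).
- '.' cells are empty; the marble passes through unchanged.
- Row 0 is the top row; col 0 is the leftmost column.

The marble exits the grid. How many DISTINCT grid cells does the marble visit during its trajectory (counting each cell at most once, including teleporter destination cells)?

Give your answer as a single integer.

Step 1: enter (7,5), '.' pass, move up to (6,5)
Step 2: enter (6,5), '.' pass, move up to (5,5)
Step 3: enter (5,5), '.' pass, move up to (4,5)
Step 4: enter (4,5), '.' pass, move up to (3,5)
Step 5: enter (3,5), '.' pass, move up to (2,5)
Step 6: enter (2,5), '.' pass, move up to (1,5)
Step 7: enter (1,5), '.' pass, move up to (0,5)
Step 8: enter (0,5), '.' pass, move up to (-1,5)
Step 9: at (-1,5) — EXIT via top edge, pos 5
Distinct cells visited: 8 (path length 8)

Answer: 8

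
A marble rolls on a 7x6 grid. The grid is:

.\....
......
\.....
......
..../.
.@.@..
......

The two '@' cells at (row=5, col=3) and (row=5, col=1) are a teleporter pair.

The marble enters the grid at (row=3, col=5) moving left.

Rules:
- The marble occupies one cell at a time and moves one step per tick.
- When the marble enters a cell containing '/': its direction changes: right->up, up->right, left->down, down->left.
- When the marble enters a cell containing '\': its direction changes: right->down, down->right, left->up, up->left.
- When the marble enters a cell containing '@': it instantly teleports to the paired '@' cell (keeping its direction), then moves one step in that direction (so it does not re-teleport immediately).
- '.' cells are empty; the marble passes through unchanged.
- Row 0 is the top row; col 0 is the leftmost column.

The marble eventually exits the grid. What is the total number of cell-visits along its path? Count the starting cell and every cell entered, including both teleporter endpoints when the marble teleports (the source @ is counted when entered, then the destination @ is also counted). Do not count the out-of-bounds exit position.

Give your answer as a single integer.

Step 1: enter (3,5), '.' pass, move left to (3,4)
Step 2: enter (3,4), '.' pass, move left to (3,3)
Step 3: enter (3,3), '.' pass, move left to (3,2)
Step 4: enter (3,2), '.' pass, move left to (3,1)
Step 5: enter (3,1), '.' pass, move left to (3,0)
Step 6: enter (3,0), '.' pass, move left to (3,-1)
Step 7: at (3,-1) — EXIT via left edge, pos 3
Path length (cell visits): 6

Answer: 6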